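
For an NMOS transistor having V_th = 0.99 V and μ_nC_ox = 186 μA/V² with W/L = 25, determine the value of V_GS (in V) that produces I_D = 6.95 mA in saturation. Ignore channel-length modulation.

V_GS = 2.72 V

k_n = μ_nC_ox · (W/L) = 4.65 mA/V².
In saturation I_D = ½ k_n (V_GS − V_th)², so V_GS − V_th = √(2 I_D / k_n) = √(2 × 6.95 / 4.65) = 1.73 V.
V_GS = 0.99 + 1.73 = 2.72 V.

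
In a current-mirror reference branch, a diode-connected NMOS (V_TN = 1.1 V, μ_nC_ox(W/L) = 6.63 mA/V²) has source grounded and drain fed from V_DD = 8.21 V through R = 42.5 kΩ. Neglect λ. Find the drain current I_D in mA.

I_D = 0.162 mA

With gate tied to drain, V_GS = V_DS ≥ V_GS − V_TN, so the device is in saturation.
KCL at the drain: ½ k_n (V_GS − V_TN)² = (V_DD − V_GS)/R.
Let x = V_GS − 1.1. Then 141 x² + x − 7.11 = 0, giving x = 0.221 V (positive root), so V_GS = 1.32 V.
I_D = (V_DD − V_GS)/R = (8.21 − 1.32) / 42.5 = 0.162 mA.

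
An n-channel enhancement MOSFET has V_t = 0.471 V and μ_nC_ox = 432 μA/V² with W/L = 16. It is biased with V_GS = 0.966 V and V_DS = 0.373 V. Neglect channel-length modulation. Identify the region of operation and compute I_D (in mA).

k_n = μ_nC_ox · (W/L) = 6.912 mA/V².
V_ov = V_GS − V_t = 0.966 − 0.471 = 0.495 V.
Since V_DS = 0.373 V < V_ov = 0.495 V, the device is in the triode region.
I_D = k_n [V_ov · V_DS − ½ V_DS²] = 6.912 × [0.495 × 0.373 − 0.5 × 0.373²] = 0.795 mA.

Triode; I_D = 0.795 mA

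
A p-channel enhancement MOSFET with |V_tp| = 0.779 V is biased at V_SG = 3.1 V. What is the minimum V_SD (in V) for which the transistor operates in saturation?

V_SD,sat = 2.32 V

The boundary between triode and saturation is V_SD = V_SG − |V_tp| = V_ov.
V_ov = 3.1 − 0.779 = 2.32 V.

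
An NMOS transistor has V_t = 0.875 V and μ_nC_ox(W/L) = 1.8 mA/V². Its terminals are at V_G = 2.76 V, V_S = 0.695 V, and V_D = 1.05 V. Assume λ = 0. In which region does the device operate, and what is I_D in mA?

V_GS = V_G − V_S = 2.76 − 0.695 = 2.06 V; V_DS = V_D − V_S = 1.05 − 0.695 = 0.355 V.
V_ov = V_GS − V_t = 2.06 − 0.875 = 1.19 V.
Since V_DS = 0.355 V < V_ov = 1.19 V, the device is in the triode region.
I_D = k_n [V_ov · V_DS − ½ V_DS²] = 1.8 × [1.19 × 0.355 − 0.5 × 0.355²] = 0.647 mA.

Triode; I_D = 0.647 mA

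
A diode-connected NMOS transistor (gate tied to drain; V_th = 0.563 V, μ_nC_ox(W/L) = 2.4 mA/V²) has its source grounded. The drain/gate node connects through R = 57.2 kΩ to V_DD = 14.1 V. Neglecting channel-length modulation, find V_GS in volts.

With gate tied to drain, V_GS = V_DS ≥ V_GS − V_th, so the device is in saturation.
KCL at the drain: ½ k_n (V_GS − V_th)² = (V_DD − V_GS)/R.
Let x = V_GS − 0.563. Then 68.6 x² + x − 13.54 = 0, giving x = 0.437 V (positive root), so V_GS = 1 V.
I_D = (V_DD − V_GS)/R = (14.1 − 1) / 57.2 = 0.229 mA.

V_GS = 1.00 V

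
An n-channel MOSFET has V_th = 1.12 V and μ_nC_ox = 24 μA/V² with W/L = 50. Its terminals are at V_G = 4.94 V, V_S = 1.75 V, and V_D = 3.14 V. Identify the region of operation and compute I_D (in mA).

Triode; I_D = 2.29 mA

V_GS = V_G − V_S = 4.94 − 1.75 = 3.19 V; V_DS = V_D − V_S = 3.14 − 1.75 = 1.39 V.
k_n = μ_nC_ox · (W/L) = 1.2 mA/V².
V_ov = V_GS − V_th = 3.19 − 1.12 = 2.07 V.
Since V_DS = 1.39 V < V_ov = 2.07 V, the device is in the triode region.
I_D = k_n [V_ov · V_DS − ½ V_DS²] = 1.2 × [2.07 × 1.39 − 0.5 × 1.39²] = 2.29 mA.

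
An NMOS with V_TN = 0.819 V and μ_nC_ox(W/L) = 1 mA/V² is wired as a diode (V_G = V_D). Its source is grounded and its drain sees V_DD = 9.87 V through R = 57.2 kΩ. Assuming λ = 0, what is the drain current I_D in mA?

With gate tied to drain, V_GS = V_DS ≥ V_GS − V_TN, so the device is in saturation.
KCL at the drain: ½ k_n (V_GS − V_TN)² = (V_DD − V_GS)/R.
Let x = V_GS − 0.819. Then 28.6 x² + x − 9.051 = 0, giving x = 0.545 V (positive root), so V_GS = 1.36 V.
I_D = (V_DD − V_GS)/R = (9.87 − 1.36) / 57.2 = 0.149 mA.

I_D = 0.149 mA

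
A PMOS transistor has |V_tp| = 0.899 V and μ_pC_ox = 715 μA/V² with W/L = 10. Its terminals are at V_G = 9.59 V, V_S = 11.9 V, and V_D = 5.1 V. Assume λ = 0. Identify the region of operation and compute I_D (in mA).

Saturation; I_D = 7.12 mA

V_SG = V_S − V_G = 11.9 − 9.59 = 2.31 V; V_SD = V_S − V_D = 11.9 − 5.1 = 6.8 V.
k_p = μ_pC_ox · (W/L) = 7.15 mA/V².
V_ov = V_SG − |V_tp| = 2.31 − 0.899 = 1.41 V.
Since V_SD = 6.8 V ≥ V_ov = 1.41 V, the device is in saturation.
I_D = ½ k_p V_ov² = 0.5 × 7.15 × 1.41² = 7.12 mA.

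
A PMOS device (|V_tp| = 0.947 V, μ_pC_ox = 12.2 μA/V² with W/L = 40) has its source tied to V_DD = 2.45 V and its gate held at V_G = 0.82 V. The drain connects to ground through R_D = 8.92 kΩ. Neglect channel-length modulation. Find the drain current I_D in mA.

I_D = 0.114 mA

V_SG = V_DD − V_G = 2.45 − 0.82 = 1.63 V, so V_ov = 1.63 − 0.947 = 0.683 V.
k_p = μ_pC_ox · (W/L) = 0.488 mA/V².
Assume saturation: I_D = ½ k_p V_ov² = 0.5 × 0.488 × 0.683² = 0.114 mA, giving V_SD = V_DD − I_D R_D = 2.45 − 0.114 × 8.92 = 1.43 V.
V_SD = 1.43 V ≥ V_ov = 0.683 V, confirming saturation.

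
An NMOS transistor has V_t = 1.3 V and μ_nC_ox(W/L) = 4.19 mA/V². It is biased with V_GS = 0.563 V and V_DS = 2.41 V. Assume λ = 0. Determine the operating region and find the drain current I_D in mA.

V_GS = 0.563 V < V_t = 1.3 V, so the transistor is in cutoff.

Cutoff; I_D = 0 mA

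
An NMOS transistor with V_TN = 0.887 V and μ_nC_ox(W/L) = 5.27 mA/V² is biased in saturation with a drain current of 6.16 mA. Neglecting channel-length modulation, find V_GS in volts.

In saturation I_D = ½ k_n (V_GS − V_TN)², so V_GS − V_TN = √(2 I_D / k_n) = √(2 × 6.16 / 5.27) = 1.53 V.
V_GS = 0.887 + 1.53 = 2.42 V.

V_GS = 2.42 V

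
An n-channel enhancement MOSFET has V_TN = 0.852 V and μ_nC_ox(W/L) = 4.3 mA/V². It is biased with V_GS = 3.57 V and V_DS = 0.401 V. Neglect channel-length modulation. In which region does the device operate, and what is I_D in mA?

V_ov = V_GS − V_TN = 3.57 − 0.852 = 2.72 V.
Since V_DS = 0.401 V < V_ov = 2.72 V, the device is in the triode region.
I_D = k_n [V_ov · V_DS − ½ V_DS²] = 4.3 × [2.72 × 0.401 − 0.5 × 0.401²] = 4.34 mA.

Triode; I_D = 4.34 mA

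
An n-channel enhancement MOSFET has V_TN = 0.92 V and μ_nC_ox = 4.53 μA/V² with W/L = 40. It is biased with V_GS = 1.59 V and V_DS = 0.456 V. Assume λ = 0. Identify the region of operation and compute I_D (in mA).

Triode; I_D = 0.0365 mA

k_n = μ_nC_ox · (W/L) = 0.1812 mA/V².
V_ov = V_GS − V_TN = 1.59 − 0.92 = 0.67 V.
Since V_DS = 0.456 V < V_ov = 0.67 V, the device is in the triode region.
I_D = k_n [V_ov · V_DS − ½ V_DS²] = 0.1812 × [0.67 × 0.456 − 0.5 × 0.456²] = 0.0365 mA.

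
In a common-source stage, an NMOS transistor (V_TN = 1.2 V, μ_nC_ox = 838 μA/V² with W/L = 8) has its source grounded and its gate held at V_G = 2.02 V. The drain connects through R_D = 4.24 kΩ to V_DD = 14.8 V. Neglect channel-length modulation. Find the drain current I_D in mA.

V_GS = V_G = 2.02 V, so V_ov = 2.02 − 1.2 = 0.82 V.
k_n = μ_nC_ox · (W/L) = 6.704 mA/V².
Assume saturation: I_D = ½ k_n V_ov² = 0.5 × 6.704 × 0.82² = 2.25 mA, giving V_DS = V_DD − I_D R_D = 14.8 − 2.25 × 4.24 = 5.24 V.
V_DS = 5.24 V ≥ V_ov = 0.82 V, confirming saturation.

I_D = 2.25 mA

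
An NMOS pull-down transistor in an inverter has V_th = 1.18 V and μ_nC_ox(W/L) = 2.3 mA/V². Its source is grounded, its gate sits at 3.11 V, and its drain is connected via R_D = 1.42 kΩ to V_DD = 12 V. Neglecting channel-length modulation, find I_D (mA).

I_D = 4.28 mA

V_GS = V_G = 3.11 V, so V_ov = 3.11 − 1.18 = 1.93 V.
Assume saturation: I_D = ½ k_n V_ov² = 0.5 × 2.3 × 1.93² = 4.28 mA, giving V_DS = V_DD − I_D R_D = 12 − 4.28 × 1.42 = 5.92 V.
V_DS = 5.92 V ≥ V_ov = 1.93 V, confirming saturation.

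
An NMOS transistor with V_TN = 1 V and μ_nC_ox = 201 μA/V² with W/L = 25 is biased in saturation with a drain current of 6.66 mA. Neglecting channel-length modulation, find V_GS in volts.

V_GS = 2.63 V

k_n = μ_nC_ox · (W/L) = 5.025 mA/V².
In saturation I_D = ½ k_n (V_GS − V_TN)², so V_GS − V_TN = √(2 I_D / k_n) = √(2 × 6.66 / 5.025) = 1.63 V.
V_GS = 1 + 1.63 = 2.63 V.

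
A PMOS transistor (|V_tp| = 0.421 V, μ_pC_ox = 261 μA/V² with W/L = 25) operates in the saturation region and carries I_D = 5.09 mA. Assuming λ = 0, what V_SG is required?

V_SG = 1.67 V

k_p = μ_pC_ox · (W/L) = 6.525 mA/V².
In saturation I_D = ½ k_p (V_SG − |V_tp|)², so V_SG − |V_tp| = √(2 I_D / k_p) = √(2 × 5.09 / 6.525) = 1.25 V.
V_SG = 0.421 + 1.25 = 1.67 V.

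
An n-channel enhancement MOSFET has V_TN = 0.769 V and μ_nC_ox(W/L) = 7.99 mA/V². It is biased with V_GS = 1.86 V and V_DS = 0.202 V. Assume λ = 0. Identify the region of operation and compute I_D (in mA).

Triode; I_D = 1.60 mA

V_ov = V_GS − V_TN = 1.86 − 0.769 = 1.09 V.
Since V_DS = 0.202 V < V_ov = 1.09 V, the device is in the triode region.
I_D = k_n [V_ov · V_DS − ½ V_DS²] = 7.99 × [1.09 × 0.202 − 0.5 × 0.202²] = 1.6 mA.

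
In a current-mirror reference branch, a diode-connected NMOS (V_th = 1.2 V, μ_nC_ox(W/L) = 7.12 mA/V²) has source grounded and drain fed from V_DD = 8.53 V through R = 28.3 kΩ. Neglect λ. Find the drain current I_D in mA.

I_D = 0.250 mA

With gate tied to drain, V_GS = V_DS ≥ V_GS − V_th, so the device is in saturation.
KCL at the drain: ½ k_n (V_GS − V_th)² = (V_DD − V_GS)/R.
Let x = V_GS − 1.2. Then 101 x² + x − 7.33 = 0, giving x = 0.265 V (positive root), so V_GS = 1.46 V.
I_D = (V_DD − V_GS)/R = (8.53 − 1.46) / 28.3 = 0.25 mA.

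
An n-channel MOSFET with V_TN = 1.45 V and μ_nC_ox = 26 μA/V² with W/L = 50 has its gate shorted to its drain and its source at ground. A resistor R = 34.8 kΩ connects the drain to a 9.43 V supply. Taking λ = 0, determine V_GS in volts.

With gate tied to drain, V_GS = V_DS ≥ V_GS − V_TN, so the device is in saturation.
k_n = μ_nC_ox · (W/L) = 1.3 mA/V².
KCL at the drain: ½ k_n (V_GS − V_TN)² = (V_DD − V_GS)/R.
Let x = V_GS − 1.45. Then 22.6 x² + x − 7.98 = 0, giving x = 0.572 V (positive root), so V_GS = 2.02 V.
I_D = (V_DD − V_GS)/R = (9.43 − 2.02) / 34.8 = 0.213 mA.

V_GS = 2.02 V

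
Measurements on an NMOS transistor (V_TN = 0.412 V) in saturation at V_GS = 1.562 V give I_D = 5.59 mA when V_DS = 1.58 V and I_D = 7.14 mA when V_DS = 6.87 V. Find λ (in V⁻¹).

With V_GS fixed, I_D ∝ (1 + λ V_DS) in saturation, so I_D2/I_D1 = (1 + λ V_DS2)/(1 + λ V_DS1).
7.14/5.59 = 1.277 = (1 + 6.87 λ)/(1 + 1.58 λ).
Solving: λ (I_D1 V_DS2 − I_D2 V_DS1) = I_D2 − I_D1, so λ = (7.14 − 5.59) / (5.59 × 6.87 − 7.14 × 1.58) = 1.55 / 27.1 = 0.0571 V⁻¹.

λ = 0.0571 V⁻¹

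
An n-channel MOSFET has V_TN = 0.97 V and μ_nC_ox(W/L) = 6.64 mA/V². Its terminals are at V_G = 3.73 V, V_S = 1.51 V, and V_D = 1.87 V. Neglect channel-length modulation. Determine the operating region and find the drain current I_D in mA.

Triode; I_D = 2.56 mA

V_GS = V_G − V_S = 3.73 − 1.51 = 2.22 V; V_DS = V_D − V_S = 1.87 − 1.51 = 0.36 V.
V_ov = V_GS − V_TN = 2.22 − 0.97 = 1.25 V.
Since V_DS = 0.36 V < V_ov = 1.25 V, the device is in the triode region.
I_D = k_n [V_ov · V_DS − ½ V_DS²] = 6.64 × [1.25 × 0.36 − 0.5 × 0.36²] = 2.56 mA.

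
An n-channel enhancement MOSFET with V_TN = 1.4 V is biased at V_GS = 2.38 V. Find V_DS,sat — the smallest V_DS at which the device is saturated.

V_DS,sat = 0.980 V

The boundary between triode and saturation is V_DS = V_GS − V_TN = V_ov.
V_ov = 2.38 − 1.4 = 0.98 V.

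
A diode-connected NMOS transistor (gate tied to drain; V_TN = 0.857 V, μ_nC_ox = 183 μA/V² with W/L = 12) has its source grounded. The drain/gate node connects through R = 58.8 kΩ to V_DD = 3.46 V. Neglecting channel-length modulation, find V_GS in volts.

V_GS = 1.05 V

With gate tied to drain, V_GS = V_DS ≥ V_GS − V_TN, so the device is in saturation.
k_n = μ_nC_ox · (W/L) = 2.196 mA/V².
KCL at the drain: ½ k_n (V_GS − V_TN)² = (V_DD − V_GS)/R.
Let x = V_GS − 0.857. Then 64.6 x² + x − 2.603 = 0, giving x = 0.193 V (positive root), so V_GS = 1.05 V.
I_D = (V_DD − V_GS)/R = (3.46 − 1.05) / 58.8 = 0.041 mA.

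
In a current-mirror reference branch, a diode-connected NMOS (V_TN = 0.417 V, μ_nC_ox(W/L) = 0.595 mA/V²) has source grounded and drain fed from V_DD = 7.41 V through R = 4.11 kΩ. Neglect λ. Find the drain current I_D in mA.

With gate tied to drain, V_GS = V_DS ≥ V_GS − V_TN, so the device is in saturation.
KCL at the drain: ½ k_n (V_GS − V_TN)² = (V_DD − V_GS)/R.
Let x = V_GS − 0.417. Then 1.22 x² + x − 6.993 = 0, giving x = 2.02 V (positive root), so V_GS = 2.43 V.
I_D = (V_DD − V_GS)/R = (7.41 − 2.43) / 4.11 = 1.21 mA.

I_D = 1.21 mA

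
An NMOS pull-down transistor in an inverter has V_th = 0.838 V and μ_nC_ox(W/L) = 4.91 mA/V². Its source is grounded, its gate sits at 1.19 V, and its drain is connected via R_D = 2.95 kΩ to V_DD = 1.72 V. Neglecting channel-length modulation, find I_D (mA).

V_GS = V_G = 1.19 V, so V_ov = 1.19 − 0.838 = 0.352 V.
Assume saturation: I_D = ½ k_n V_ov² = 0.5 × 4.91 × 0.352² = 0.304 mA, giving V_DS = V_DD − I_D R_D = 1.72 − 0.304 × 2.95 = 0.823 V.
V_DS = 0.823 V ≥ V_ov = 0.352 V, confirming saturation.

I_D = 0.304 mA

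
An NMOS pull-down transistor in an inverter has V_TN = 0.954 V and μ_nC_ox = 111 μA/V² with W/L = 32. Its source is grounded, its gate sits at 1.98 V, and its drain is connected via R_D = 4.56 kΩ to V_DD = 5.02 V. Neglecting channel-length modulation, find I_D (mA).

V_GS = V_G = 1.98 V, so V_ov = 1.98 − 0.954 = 1.03 V.
k_n = μ_nC_ox · (W/L) = 3.552 mA/V².
Assume saturation: I_D = ½ k_n V_ov² = 0.5 × 3.552 × 1.03² = 1.87 mA, giving V_DS = V_DD − I_D R_D = 5.02 − 1.87 × 4.56 = -3.51 V.
But -3.51 V < V_ov = 1.03 V, so the device is actually in triode.
In triode I_D = k_n[V_ov V_DS − ½ V_DS²] and I_D = (V_DD − V_DS)/R_D. Equating: 8.1 V_DS² − 17.62 V_DS + 5.02 = 0, giving V_DS = 0.337 V (the root below V_ov).
I_D = (5.02 − 0.337) / 4.56 = 1.03 mA.

I_D = 1.03 mA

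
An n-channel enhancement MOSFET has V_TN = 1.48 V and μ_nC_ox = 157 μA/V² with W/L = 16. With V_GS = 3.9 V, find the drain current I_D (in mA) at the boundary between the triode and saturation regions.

At the boundary V_DS = V_ov = V_GS − V_TN = 3.9 − 1.48 = 2.42 V.
k_n = μ_nC_ox · (W/L) = 2.512 mA/V².
I_D = ½ k_n V_ov² = 0.5 × 2.512 × 2.42² = 7.36 mA.

I_D = 7.36 mA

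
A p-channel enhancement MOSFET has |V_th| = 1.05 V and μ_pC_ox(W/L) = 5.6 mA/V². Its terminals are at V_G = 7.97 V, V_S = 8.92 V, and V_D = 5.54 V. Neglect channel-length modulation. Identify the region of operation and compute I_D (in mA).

Cutoff; I_D = 0 mA

V_SG = V_S − V_G = 8.92 − 7.97 = 0.95 V; V_SD = V_S − V_D = 8.92 − 5.54 = 3.38 V.
V_SG = 0.95 V < |V_th| = 1.05 V, so the transistor is in cutoff.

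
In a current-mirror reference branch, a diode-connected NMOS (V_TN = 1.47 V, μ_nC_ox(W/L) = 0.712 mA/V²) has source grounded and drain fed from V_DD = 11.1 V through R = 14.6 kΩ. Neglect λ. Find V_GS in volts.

V_GS = 2.74 V

With gate tied to drain, V_GS = V_DS ≥ V_GS − V_TN, so the device is in saturation.
KCL at the drain: ½ k_n (V_GS − V_TN)² = (V_DD − V_GS)/R.
Let x = V_GS − 1.47. Then 5.2 x² + x − 9.63 = 0, giving x = 1.27 V (positive root), so V_GS = 2.74 V.
I_D = (V_DD − V_GS)/R = (11.1 − 2.74) / 14.6 = 0.573 mA.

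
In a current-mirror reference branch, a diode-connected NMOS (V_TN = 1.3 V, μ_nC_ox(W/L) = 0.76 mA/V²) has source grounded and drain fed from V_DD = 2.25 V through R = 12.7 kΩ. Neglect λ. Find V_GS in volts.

V_GS = 1.65 V

With gate tied to drain, V_GS = V_DS ≥ V_GS − V_TN, so the device is in saturation.
KCL at the drain: ½ k_n (V_GS − V_TN)² = (V_DD − V_GS)/R.
Let x = V_GS − 1.3. Then 4.83 x² + x − 0.95 = 0, giving x = 0.352 V (positive root), so V_GS = 1.65 V.
I_D = (V_DD − V_GS)/R = (2.25 − 1.65) / 12.7 = 0.0471 mA.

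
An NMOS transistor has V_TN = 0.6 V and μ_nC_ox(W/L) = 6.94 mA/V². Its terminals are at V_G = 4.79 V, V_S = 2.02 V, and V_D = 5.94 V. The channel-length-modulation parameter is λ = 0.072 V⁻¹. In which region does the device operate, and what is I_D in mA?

V_GS = V_G − V_S = 4.79 − 2.02 = 2.77 V; V_DS = V_D − V_S = 5.94 − 2.02 = 3.92 V.
V_ov = V_GS − V_TN = 2.77 − 0.6 = 2.17 V.
Since V_DS = 3.92 V ≥ V_ov = 2.17 V, the device is in saturation.
I_D = ½ k_n V_ov² (1 + λ V_DS) = 0.5 × 6.94 × 2.17² × (1 + 0.072 × 3.92) = 21 mA.

Saturation; I_D = 21.0 mA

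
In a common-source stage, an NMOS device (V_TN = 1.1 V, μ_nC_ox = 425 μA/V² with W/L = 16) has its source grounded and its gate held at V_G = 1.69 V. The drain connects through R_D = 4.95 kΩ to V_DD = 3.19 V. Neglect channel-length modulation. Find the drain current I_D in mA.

V_GS = V_G = 1.69 V, so V_ov = 1.69 − 1.1 = 0.59 V.
k_n = μ_nC_ox · (W/L) = 6.8 mA/V².
Assume saturation: I_D = ½ k_n V_ov² = 0.5 × 6.8 × 0.59² = 1.18 mA, giving V_DS = V_DD − I_D R_D = 3.19 − 1.18 × 4.95 = -2.67 V.
But -2.67 V < V_ov = 0.59 V, so the device is actually in triode.
In triode I_D = k_n[V_ov V_DS − ½ V_DS²] and I_D = (V_DD − V_DS)/R_D. Equating: 16.8 V_DS² − 20.86 V_DS + 3.19 = 0, giving V_DS = 0.179 V (the root below V_ov).
I_D = (3.19 − 0.179) / 4.95 = 0.608 mA.

I_D = 0.608 mA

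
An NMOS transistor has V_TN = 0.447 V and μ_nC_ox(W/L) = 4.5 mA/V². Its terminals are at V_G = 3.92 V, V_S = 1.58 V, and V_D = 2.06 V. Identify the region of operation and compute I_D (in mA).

Triode; I_D = 3.57 mA

V_GS = V_G − V_S = 3.92 − 1.58 = 2.34 V; V_DS = V_D − V_S = 2.06 − 1.58 = 0.48 V.
V_ov = V_GS − V_TN = 2.34 − 0.447 = 1.89 V.
Since V_DS = 0.48 V < V_ov = 1.89 V, the device is in the triode region.
I_D = k_n [V_ov · V_DS − ½ V_DS²] = 4.5 × [1.89 × 0.48 − 0.5 × 0.48²] = 3.57 mA.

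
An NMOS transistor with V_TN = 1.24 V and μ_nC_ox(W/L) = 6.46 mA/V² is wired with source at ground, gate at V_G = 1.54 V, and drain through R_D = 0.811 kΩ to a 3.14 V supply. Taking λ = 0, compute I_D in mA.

I_D = 0.291 mA

V_GS = V_G = 1.54 V, so V_ov = 1.54 − 1.24 = 0.3 V.
Assume saturation: I_D = ½ k_n V_ov² = 0.5 × 6.46 × 0.3² = 0.291 mA, giving V_DS = V_DD − I_D R_D = 3.14 − 0.291 × 0.811 = 2.9 V.
V_DS = 2.9 V ≥ V_ov = 0.3 V, confirming saturation.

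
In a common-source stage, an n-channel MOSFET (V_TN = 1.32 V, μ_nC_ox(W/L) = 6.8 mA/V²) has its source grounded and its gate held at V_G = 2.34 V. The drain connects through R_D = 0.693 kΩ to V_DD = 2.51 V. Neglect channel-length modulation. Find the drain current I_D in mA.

V_GS = V_G = 2.34 V, so V_ov = 2.34 − 1.32 = 1.02 V.
Assume saturation: I_D = ½ k_n V_ov² = 0.5 × 6.8 × 1.02² = 3.54 mA, giving V_DS = V_DD − I_D R_D = 2.51 − 3.54 × 0.693 = 0.0586 V.
But 0.0586 V < V_ov = 1.02 V, so the device is actually in triode.
In triode I_D = k_n[V_ov V_DS − ½ V_DS²] and I_D = (V_DD − V_DS)/R_D. Equating: 2.36 V_DS² − 5.807 V_DS + 2.51 = 0, giving V_DS = 0.559 V (the root below V_ov).
I_D = (2.51 − 0.559) / 0.693 = 2.82 mA.

I_D = 2.82 mA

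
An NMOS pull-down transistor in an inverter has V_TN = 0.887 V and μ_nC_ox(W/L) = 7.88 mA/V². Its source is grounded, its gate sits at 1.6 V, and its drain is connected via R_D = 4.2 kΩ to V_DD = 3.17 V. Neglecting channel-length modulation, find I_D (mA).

V_GS = V_G = 1.6 V, so V_ov = 1.6 − 0.887 = 0.713 V.
Assume saturation: I_D = ½ k_n V_ov² = 0.5 × 7.88 × 0.713² = 2 mA, giving V_DS = V_DD − I_D R_D = 3.17 − 2 × 4.2 = -5.24 V.
But -5.24 V < V_ov = 0.713 V, so the device is actually in triode.
In triode I_D = k_n[V_ov V_DS − ½ V_DS²] and I_D = (V_DD − V_DS)/R_D. Equating: 16.5 V_DS² − 24.6 V_DS + 3.17 = 0, giving V_DS = 0.143 V (the root below V_ov).
I_D = (3.17 − 0.143) / 4.2 = 0.721 mA.

I_D = 0.721 mA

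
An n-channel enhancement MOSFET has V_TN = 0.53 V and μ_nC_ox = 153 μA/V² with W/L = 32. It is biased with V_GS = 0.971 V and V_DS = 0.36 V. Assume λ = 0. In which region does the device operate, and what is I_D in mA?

Triode; I_D = 0.460 mA

k_n = μ_nC_ox · (W/L) = 4.896 mA/V².
V_ov = V_GS − V_TN = 0.971 − 0.53 = 0.441 V.
Since V_DS = 0.36 V < V_ov = 0.441 V, the device is in the triode region.
I_D = k_n [V_ov · V_DS − ½ V_DS²] = 4.896 × [0.441 × 0.36 − 0.5 × 0.36²] = 0.46 mA.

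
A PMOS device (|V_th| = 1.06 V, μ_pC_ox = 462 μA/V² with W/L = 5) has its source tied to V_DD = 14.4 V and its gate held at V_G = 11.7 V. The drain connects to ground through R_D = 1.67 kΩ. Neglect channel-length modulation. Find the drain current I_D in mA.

V_SG = V_DD − V_G = 14.4 − 11.7 = 2.7 V, so V_ov = 2.7 − 1.06 = 1.64 V.
k_p = μ_pC_ox · (W/L) = 2.31 mA/V².
Assume saturation: I_D = ½ k_p V_ov² = 0.5 × 2.31 × 1.64² = 3.11 mA, giving V_SD = V_DD − I_D R_D = 14.4 − 3.11 × 1.67 = 9.21 V.
V_SD = 9.21 V ≥ V_ov = 1.64 V, confirming saturation.

I_D = 3.11 mA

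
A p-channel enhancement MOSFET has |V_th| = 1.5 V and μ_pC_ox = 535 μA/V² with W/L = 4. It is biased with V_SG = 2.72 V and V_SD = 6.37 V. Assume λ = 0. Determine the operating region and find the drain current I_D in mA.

k_p = μ_pC_ox · (W/L) = 2.14 mA/V².
V_ov = V_SG − |V_th| = 2.72 − 1.5 = 1.22 V.
Since V_SD = 6.37 V ≥ V_ov = 1.22 V, the device is in saturation.
I_D = ½ k_p V_ov² = 0.5 × 2.14 × 1.22² = 1.59 mA.

Saturation; I_D = 1.59 mA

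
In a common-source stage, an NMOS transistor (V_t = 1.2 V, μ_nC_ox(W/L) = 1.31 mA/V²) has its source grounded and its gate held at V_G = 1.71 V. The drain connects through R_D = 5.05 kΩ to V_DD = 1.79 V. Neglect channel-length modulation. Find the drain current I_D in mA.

V_GS = V_G = 1.71 V, so V_ov = 1.71 − 1.2 = 0.51 V.
Assume saturation: I_D = ½ k_n V_ov² = 0.5 × 1.31 × 0.51² = 0.17 mA, giving V_DS = V_DD − I_D R_D = 1.79 − 0.17 × 5.05 = 0.93 V.
V_DS = 0.93 V ≥ V_ov = 0.51 V, confirming saturation.

I_D = 0.170 mA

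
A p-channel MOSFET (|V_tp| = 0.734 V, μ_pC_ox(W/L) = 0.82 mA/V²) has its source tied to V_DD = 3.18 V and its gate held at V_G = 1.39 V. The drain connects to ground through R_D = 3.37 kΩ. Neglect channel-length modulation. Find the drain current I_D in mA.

V_SG = V_DD − V_G = 3.18 − 1.39 = 1.79 V, so V_ov = 1.79 − 0.734 = 1.06 V.
Assume saturation: I_D = ½ k_p V_ov² = 0.5 × 0.82 × 1.06² = 0.457 mA, giving V_SD = V_DD − I_D R_D = 3.18 − 0.457 × 3.37 = 1.64 V.
V_SD = 1.64 V ≥ V_ov = 1.06 V, confirming saturation.

I_D = 0.457 mA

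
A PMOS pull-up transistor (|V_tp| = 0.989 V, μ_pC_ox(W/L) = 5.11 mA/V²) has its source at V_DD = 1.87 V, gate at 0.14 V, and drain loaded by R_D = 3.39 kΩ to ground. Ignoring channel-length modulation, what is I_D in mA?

I_D = 0.508 mA

V_SG = V_DD − V_G = 1.87 − 0.14 = 1.73 V, so V_ov = 1.73 − 0.989 = 0.741 V.
Assume saturation: I_D = ½ k_p V_ov² = 0.5 × 5.11 × 0.741² = 1.4 mA, giving V_SD = V_DD − I_D R_D = 1.87 − 1.4 × 3.39 = -2.89 V.
But -2.89 V < V_ov = 0.741 V, so the device is actually in triode.
In triode I_D = k_p[V_ov V_SD − ½ V_SD²] and I_D = (V_DD − V_SD)/R_D. Equating: 8.66 V_SD² − 13.84 V_SD + 1.87 = 0, giving V_SD = 0.149 V (the root below V_ov).
I_D = (1.87 − 0.149) / 3.39 = 0.508 mA.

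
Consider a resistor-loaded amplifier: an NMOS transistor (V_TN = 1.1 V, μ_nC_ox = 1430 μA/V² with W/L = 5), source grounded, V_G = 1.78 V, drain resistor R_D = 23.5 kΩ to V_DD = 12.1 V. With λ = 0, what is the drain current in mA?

I_D = 0.510 mA

V_GS = V_G = 1.78 V, so V_ov = 1.78 − 1.1 = 0.68 V.
k_n = μ_nC_ox · (W/L) = 7.15 mA/V².
Assume saturation: I_D = ½ k_n V_ov² = 0.5 × 7.15 × 0.68² = 1.65 mA, giving V_DS = V_DD − I_D R_D = 12.1 − 1.65 × 23.5 = -26.7 V.
But -26.7 V < V_ov = 0.68 V, so the device is actually in triode.
In triode I_D = k_n[V_ov V_DS − ½ V_DS²] and I_D = (V_DD − V_DS)/R_D. Equating: 84 V_DS² − 115.3 V_DS + 12.1 = 0, giving V_DS = 0.115 V (the root below V_ov).
I_D = (12.1 − 0.115) / 23.5 = 0.51 mA.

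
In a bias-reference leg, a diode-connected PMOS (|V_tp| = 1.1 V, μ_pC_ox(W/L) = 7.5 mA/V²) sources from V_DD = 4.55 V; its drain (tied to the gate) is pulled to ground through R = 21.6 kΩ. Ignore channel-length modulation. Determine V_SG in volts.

V_SG = 1.30 V

With gate tied to drain, V_SG = V_SD ≥ V_SG − |V_tp|, so the device is in saturation.
KCL at the drain: ½ k_p (V_SG − |V_tp|)² = (V_DD − V_SG)/R.
Let x = V_SG − 1.1. Then 81 x² + x − 3.45 = 0, giving x = 0.2 V (positive root), so V_SG = 1.3 V.
I_D = (V_DD − V_SG)/R = (4.55 − 1.3) / 21.6 = 0.15 mA.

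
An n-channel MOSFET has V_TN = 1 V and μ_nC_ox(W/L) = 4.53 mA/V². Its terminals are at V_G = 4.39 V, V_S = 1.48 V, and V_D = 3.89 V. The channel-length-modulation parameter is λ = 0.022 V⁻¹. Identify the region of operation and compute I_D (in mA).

Saturation; I_D = 8.70 mA

V_GS = V_G − V_S = 4.39 − 1.48 = 2.91 V; V_DS = V_D − V_S = 3.89 − 1.48 = 2.41 V.
V_ov = V_GS − V_TN = 2.91 − 1 = 1.91 V.
Since V_DS = 2.41 V ≥ V_ov = 1.91 V, the device is in saturation.
I_D = ½ k_n V_ov² (1 + λ V_DS) = 0.5 × 4.53 × 1.91² × (1 + 0.022 × 2.41) = 8.7 mA.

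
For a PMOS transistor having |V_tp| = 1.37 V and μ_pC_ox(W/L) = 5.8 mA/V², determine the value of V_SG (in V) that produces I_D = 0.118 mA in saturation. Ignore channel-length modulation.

In saturation I_D = ½ k_p (V_SG − |V_tp|)², so V_SG − |V_tp| = √(2 I_D / k_p) = √(2 × 0.118 / 5.8) = 0.202 V.
V_SG = 1.37 + 0.202 = 1.57 V.

V_SG = 1.57 V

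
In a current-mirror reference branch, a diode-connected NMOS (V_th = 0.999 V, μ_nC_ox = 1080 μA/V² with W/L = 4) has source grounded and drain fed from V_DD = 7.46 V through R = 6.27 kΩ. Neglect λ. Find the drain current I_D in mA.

With gate tied to drain, V_GS = V_DS ≥ V_GS − V_th, so the device is in saturation.
k_n = μ_nC_ox · (W/L) = 4.32 mA/V².
KCL at the drain: ½ k_n (V_GS − V_th)² = (V_DD − V_GS)/R.
Let x = V_GS − 0.999. Then 13.5 x² + x − 6.461 = 0, giving x = 0.655 V (positive root), so V_GS = 1.65 V.
I_D = (V_DD − V_GS)/R = (7.46 − 1.65) / 6.27 = 0.926 mA.

I_D = 0.926 mA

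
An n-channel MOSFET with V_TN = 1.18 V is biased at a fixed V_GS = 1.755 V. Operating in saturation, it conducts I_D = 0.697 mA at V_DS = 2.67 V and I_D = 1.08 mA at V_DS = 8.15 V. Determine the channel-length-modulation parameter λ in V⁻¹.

With V_GS fixed, I_D ∝ (1 + λ V_DS) in saturation, so I_D2/I_D1 = (1 + λ V_DS2)/(1 + λ V_DS1).
1.08/0.697 = 1.549 = (1 + 8.15 λ)/(1 + 2.67 λ).
Solving: λ (I_D1 V_DS2 − I_D2 V_DS1) = I_D2 − I_D1, so λ = (1.08 − 0.697) / (0.697 × 8.15 − 1.08 × 2.67) = 0.383 / 2.8 = 0.137 V⁻¹.

λ = 0.137 V⁻¹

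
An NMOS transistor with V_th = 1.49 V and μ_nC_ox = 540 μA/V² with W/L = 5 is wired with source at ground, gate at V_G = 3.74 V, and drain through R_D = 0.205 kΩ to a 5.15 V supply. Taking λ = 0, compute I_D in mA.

I_D = 6.83 mA

V_GS = V_G = 3.74 V, so V_ov = 3.74 − 1.49 = 2.25 V.
k_n = μ_nC_ox · (W/L) = 2.7 mA/V².
Assume saturation: I_D = ½ k_n V_ov² = 0.5 × 2.7 × 2.25² = 6.83 mA, giving V_DS = V_DD − I_D R_D = 5.15 − 6.83 × 0.205 = 3.75 V.
V_DS = 3.75 V ≥ V_ov = 2.25 V, confirming saturation.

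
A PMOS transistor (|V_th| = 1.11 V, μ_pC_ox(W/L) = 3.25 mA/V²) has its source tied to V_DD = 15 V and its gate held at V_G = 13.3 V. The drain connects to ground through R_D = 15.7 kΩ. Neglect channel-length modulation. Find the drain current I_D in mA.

I_D = 0.566 mA

V_SG = V_DD − V_G = 15 − 13.3 = 1.7 V, so V_ov = 1.7 − 1.11 = 0.59 V.
Assume saturation: I_D = ½ k_p V_ov² = 0.5 × 3.25 × 0.59² = 0.566 mA, giving V_SD = V_DD − I_D R_D = 15 − 0.566 × 15.7 = 6.12 V.
V_SD = 6.12 V ≥ V_ov = 0.59 V, confirming saturation.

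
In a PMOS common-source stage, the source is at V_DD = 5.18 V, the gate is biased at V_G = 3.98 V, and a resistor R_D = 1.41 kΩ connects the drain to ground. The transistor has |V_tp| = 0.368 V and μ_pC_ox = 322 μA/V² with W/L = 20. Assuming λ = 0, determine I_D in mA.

V_SG = V_DD − V_G = 5.18 − 3.98 = 1.2 V, so V_ov = 1.2 − 0.368 = 0.832 V.
k_p = μ_pC_ox · (W/L) = 6.44 mA/V².
Assume saturation: I_D = ½ k_p V_ov² = 0.5 × 6.44 × 0.832² = 2.23 mA, giving V_SD = V_DD − I_D R_D = 5.18 − 2.23 × 1.41 = 2.04 V.
V_SD = 2.04 V ≥ V_ov = 0.832 V, confirming saturation.

I_D = 2.23 mA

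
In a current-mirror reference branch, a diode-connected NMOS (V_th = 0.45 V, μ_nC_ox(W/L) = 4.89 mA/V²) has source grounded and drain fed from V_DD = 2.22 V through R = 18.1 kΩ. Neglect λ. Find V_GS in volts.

V_GS = 0.639 V

With gate tied to drain, V_GS = V_DS ≥ V_GS − V_th, so the device is in saturation.
KCL at the drain: ½ k_n (V_GS − V_th)² = (V_DD − V_GS)/R.
Let x = V_GS − 0.45. Then 44.3 x² + x − 1.77 = 0, giving x = 0.189 V (positive root), so V_GS = 0.639 V.
I_D = (V_DD − V_GS)/R = (2.22 − 0.639) / 18.1 = 0.0873 mA.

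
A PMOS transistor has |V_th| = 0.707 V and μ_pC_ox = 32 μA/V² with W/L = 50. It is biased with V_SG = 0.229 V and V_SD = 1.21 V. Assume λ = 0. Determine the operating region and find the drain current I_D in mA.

Cutoff; I_D = 0 mA

V_SG = 0.229 V < |V_th| = 0.707 V, so the transistor is in cutoff.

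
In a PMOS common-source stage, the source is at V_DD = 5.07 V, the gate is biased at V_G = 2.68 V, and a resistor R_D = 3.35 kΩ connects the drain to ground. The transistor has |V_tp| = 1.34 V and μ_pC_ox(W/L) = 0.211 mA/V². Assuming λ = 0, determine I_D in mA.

I_D = 0.116 mA

V_SG = V_DD − V_G = 5.07 − 2.68 = 2.39 V, so V_ov = 2.39 − 1.34 = 1.05 V.
Assume saturation: I_D = ½ k_p V_ov² = 0.5 × 0.211 × 1.05² = 0.116 mA, giving V_SD = V_DD − I_D R_D = 5.07 − 0.116 × 3.35 = 4.68 V.
V_SD = 4.68 V ≥ V_ov = 1.05 V, confirming saturation.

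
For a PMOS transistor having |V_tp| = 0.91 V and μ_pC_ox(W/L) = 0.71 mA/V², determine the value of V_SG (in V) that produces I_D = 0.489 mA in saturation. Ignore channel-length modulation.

V_SG = 2.08 V

In saturation I_D = ½ k_p (V_SG − |V_tp|)², so V_SG − |V_tp| = √(2 I_D / k_p) = √(2 × 0.489 / 0.71) = 1.17 V.
V_SG = 0.91 + 1.17 = 2.08 V.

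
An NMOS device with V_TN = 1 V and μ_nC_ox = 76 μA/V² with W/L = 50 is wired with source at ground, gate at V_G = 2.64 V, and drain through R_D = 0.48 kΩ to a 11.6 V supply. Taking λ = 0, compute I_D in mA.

V_GS = V_G = 2.64 V, so V_ov = 2.64 − 1 = 1.64 V.
k_n = μ_nC_ox · (W/L) = 3.8 mA/V².
Assume saturation: I_D = ½ k_n V_ov² = 0.5 × 3.8 × 1.64² = 5.11 mA, giving V_DS = V_DD − I_D R_D = 11.6 − 5.11 × 0.48 = 9.15 V.
V_DS = 9.15 V ≥ V_ov = 1.64 V, confirming saturation.

I_D = 5.11 mA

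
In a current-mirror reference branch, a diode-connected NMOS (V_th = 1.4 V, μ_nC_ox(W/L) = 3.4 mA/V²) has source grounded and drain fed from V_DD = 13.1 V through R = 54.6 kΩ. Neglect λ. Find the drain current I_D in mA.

I_D = 0.208 mA

With gate tied to drain, V_GS = V_DS ≥ V_GS − V_th, so the device is in saturation.
KCL at the drain: ½ k_n (V_GS − V_th)² = (V_DD − V_GS)/R.
Let x = V_GS − 1.4. Then 92.8 x² + x − 11.7 = 0, giving x = 0.35 V (positive root), so V_GS = 1.75 V.
I_D = (V_DD − V_GS)/R = (13.1 − 1.75) / 54.6 = 0.208 mA.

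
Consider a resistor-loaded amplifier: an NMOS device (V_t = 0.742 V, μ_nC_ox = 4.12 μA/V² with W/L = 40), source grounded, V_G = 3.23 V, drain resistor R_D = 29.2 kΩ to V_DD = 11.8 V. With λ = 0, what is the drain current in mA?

V_GS = V_G = 3.23 V, so V_ov = 3.23 − 0.742 = 2.49 V.
k_n = μ_nC_ox · (W/L) = 0.1648 mA/V².
Assume saturation: I_D = ½ k_n V_ov² = 0.5 × 0.1648 × 2.49² = 0.51 mA, giving V_DS = V_DD − I_D R_D = 11.8 − 0.51 × 29.2 = -3.09 V.
But -3.09 V < V_ov = 2.49 V, so the device is actually in triode.
In triode I_D = k_n[V_ov V_DS − ½ V_DS²] and I_D = (V_DD − V_DS)/R_D. Equating: 2.41 V_DS² − 12.97 V_DS + 11.8 = 0, giving V_DS = 1.16 V (the root below V_ov).
I_D = (11.8 − 1.16) / 29.2 = 0.364 mA.

I_D = 0.364 mA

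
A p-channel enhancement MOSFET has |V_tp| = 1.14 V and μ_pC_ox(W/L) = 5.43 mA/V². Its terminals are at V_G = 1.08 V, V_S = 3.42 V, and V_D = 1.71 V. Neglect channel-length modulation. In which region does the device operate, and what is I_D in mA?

V_SG = V_S − V_G = 3.42 − 1.08 = 2.34 V; V_SD = V_S − V_D = 3.42 − 1.71 = 1.71 V.
V_ov = V_SG − |V_tp| = 2.34 − 1.14 = 1.2 V.
Since V_SD = 1.71 V ≥ V_ov = 1.2 V, the device is in saturation.
I_D = ½ k_p V_ov² = 0.5 × 5.43 × 1.2² = 3.91 mA.

Saturation; I_D = 3.91 mA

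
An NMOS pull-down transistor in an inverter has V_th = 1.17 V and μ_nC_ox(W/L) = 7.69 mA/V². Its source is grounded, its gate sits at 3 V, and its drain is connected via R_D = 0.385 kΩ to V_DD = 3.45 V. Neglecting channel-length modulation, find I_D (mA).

I_D = 7.33 mA

V_GS = V_G = 3 V, so V_ov = 3 − 1.17 = 1.83 V.
Assume saturation: I_D = ½ k_n V_ov² = 0.5 × 7.69 × 1.83² = 12.9 mA, giving V_DS = V_DD − I_D R_D = 3.45 − 12.9 × 0.385 = -1.51 V.
But -1.51 V < V_ov = 1.83 V, so the device is actually in triode.
In triode I_D = k_n[V_ov V_DS − ½ V_DS²] and I_D = (V_DD − V_DS)/R_D. Equating: 1.48 V_DS² − 6.418 V_DS + 3.45 = 0, giving V_DS = 0.629 V (the root below V_ov).
I_D = (3.45 − 0.629) / 0.385 = 7.33 mA.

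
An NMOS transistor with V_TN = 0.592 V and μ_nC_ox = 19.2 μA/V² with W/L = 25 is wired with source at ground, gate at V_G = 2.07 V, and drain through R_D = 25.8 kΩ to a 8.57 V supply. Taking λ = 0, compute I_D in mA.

I_D = 0.311 mA

V_GS = V_G = 2.07 V, so V_ov = 2.07 − 0.592 = 1.48 V.
k_n = μ_nC_ox · (W/L) = 0.48 mA/V².
Assume saturation: I_D = ½ k_n V_ov² = 0.5 × 0.48 × 1.48² = 0.524 mA, giving V_DS = V_DD − I_D R_D = 8.57 − 0.524 × 25.8 = -4.96 V.
But -4.96 V < V_ov = 1.48 V, so the device is actually in triode.
In triode I_D = k_n[V_ov V_DS − ½ V_DS²] and I_D = (V_DD − V_DS)/R_D. Equating: 6.19 V_DS² − 19.3 V_DS + 8.57 = 0, giving V_DS = 0.536 V (the root below V_ov).
I_D = (8.57 − 0.536) / 25.8 = 0.311 mA.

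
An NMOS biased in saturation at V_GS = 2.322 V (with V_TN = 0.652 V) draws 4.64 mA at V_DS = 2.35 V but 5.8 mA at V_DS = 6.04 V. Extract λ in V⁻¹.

With V_GS fixed, I_D ∝ (1 + λ V_DS) in saturation, so I_D2/I_D1 = (1 + λ V_DS2)/(1 + λ V_DS1).
5.8/4.64 = 1.25 = (1 + 6.04 λ)/(1 + 2.35 λ).
Solving: λ (I_D1 V_DS2 − I_D2 V_DS1) = I_D2 − I_D1, so λ = (5.8 − 4.64) / (4.64 × 6.04 − 5.8 × 2.35) = 1.16 / 14.4 = 0.0806 V⁻¹.

λ = 0.0806 V⁻¹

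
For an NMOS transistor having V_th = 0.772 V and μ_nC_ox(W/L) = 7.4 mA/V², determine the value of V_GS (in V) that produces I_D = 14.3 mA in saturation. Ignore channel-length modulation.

V_GS = 2.74 V

In saturation I_D = ½ k_n (V_GS − V_th)², so V_GS − V_th = √(2 I_D / k_n) = √(2 × 14.3 / 7.4) = 1.97 V.
V_GS = 0.772 + 1.97 = 2.74 V.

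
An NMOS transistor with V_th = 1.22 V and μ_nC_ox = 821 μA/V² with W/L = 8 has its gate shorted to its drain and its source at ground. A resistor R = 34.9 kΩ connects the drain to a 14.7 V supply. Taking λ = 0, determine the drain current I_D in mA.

I_D = 0.377 mA

With gate tied to drain, V_GS = V_DS ≥ V_GS − V_th, so the device is in saturation.
k_n = μ_nC_ox · (W/L) = 6.568 mA/V².
KCL at the drain: ½ k_n (V_GS − V_th)² = (V_DD − V_GS)/R.
Let x = V_GS − 1.22. Then 115 x² + x − 13.48 = 0, giving x = 0.339 V (positive root), so V_GS = 1.56 V.
I_D = (V_DD − V_GS)/R = (14.7 − 1.56) / 34.9 = 0.377 mA.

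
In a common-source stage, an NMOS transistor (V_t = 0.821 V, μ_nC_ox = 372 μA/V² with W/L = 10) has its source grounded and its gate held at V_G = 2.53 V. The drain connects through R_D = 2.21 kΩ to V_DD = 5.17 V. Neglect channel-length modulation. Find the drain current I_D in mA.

I_D = 2.17 mA

V_GS = V_G = 2.53 V, so V_ov = 2.53 − 0.821 = 1.71 V.
k_n = μ_nC_ox · (W/L) = 3.72 mA/V².
Assume saturation: I_D = ½ k_n V_ov² = 0.5 × 3.72 × 1.71² = 5.43 mA, giving V_DS = V_DD − I_D R_D = 5.17 − 5.43 × 2.21 = -6.84 V.
But -6.84 V < V_ov = 1.71 V, so the device is actually in triode.
In triode I_D = k_n[V_ov V_DS − ½ V_DS²] and I_D = (V_DD − V_DS)/R_D. Equating: 4.11 V_DS² − 15.05 V_DS + 5.17 = 0, giving V_DS = 0.384 V (the root below V_ov).
I_D = (5.17 − 0.384) / 2.21 = 2.17 mA.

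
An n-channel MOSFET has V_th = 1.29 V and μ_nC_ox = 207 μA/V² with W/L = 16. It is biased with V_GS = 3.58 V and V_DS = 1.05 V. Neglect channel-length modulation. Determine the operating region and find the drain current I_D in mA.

Triode; I_D = 6.14 mA

k_n = μ_nC_ox · (W/L) = 3.312 mA/V².
V_ov = V_GS − V_th = 3.58 − 1.29 = 2.29 V.
Since V_DS = 1.05 V < V_ov = 2.29 V, the device is in the triode region.
I_D = k_n [V_ov · V_DS − ½ V_DS²] = 3.312 × [2.29 × 1.05 − 0.5 × 1.05²] = 6.14 mA.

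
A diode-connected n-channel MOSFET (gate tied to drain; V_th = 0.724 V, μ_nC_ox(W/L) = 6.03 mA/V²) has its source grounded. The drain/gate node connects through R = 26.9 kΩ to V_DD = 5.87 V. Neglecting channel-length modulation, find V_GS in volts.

With gate tied to drain, V_GS = V_DS ≥ V_GS − V_th, so the device is in saturation.
KCL at the drain: ½ k_n (V_GS − V_th)² = (V_DD − V_GS)/R.
Let x = V_GS − 0.724. Then 81.1 x² + x − 5.146 = 0, giving x = 0.246 V (positive root), so V_GS = 0.97 V.
I_D = (V_DD − V_GS)/R = (5.87 − 0.97) / 26.9 = 0.182 mA.

V_GS = 0.970 V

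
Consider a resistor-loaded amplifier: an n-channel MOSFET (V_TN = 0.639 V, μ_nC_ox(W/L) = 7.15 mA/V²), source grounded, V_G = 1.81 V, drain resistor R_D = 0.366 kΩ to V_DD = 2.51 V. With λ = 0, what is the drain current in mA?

V_GS = V_G = 1.81 V, so V_ov = 1.81 − 0.639 = 1.17 V.
Assume saturation: I_D = ½ k_n V_ov² = 0.5 × 7.15 × 1.17² = 4.9 mA, giving V_DS = V_DD − I_D R_D = 2.51 − 4.9 × 0.366 = 0.716 V.
But 0.716 V < V_ov = 1.17 V, so the device is actually in triode.
In triode I_D = k_n[V_ov V_DS − ½ V_DS²] and I_D = (V_DD − V_DS)/R_D. Equating: 1.31 V_DS² − 4.064 V_DS + 2.51 = 0, giving V_DS = 0.85 V (the root below V_ov).
I_D = (2.51 − 0.85) / 0.366 = 4.53 mA.

I_D = 4.53 mA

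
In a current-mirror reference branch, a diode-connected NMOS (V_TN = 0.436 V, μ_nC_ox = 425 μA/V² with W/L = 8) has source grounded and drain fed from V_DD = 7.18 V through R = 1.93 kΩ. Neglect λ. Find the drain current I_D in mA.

With gate tied to drain, V_GS = V_DS ≥ V_GS − V_TN, so the device is in saturation.
k_n = μ_nC_ox · (W/L) = 3.4 mA/V².
KCL at the drain: ½ k_n (V_GS − V_TN)² = (V_DD − V_GS)/R.
Let x = V_GS − 0.436. Then 3.28 x² + x − 6.744 = 0, giving x = 1.29 V (positive root), so V_GS = 1.73 V.
I_D = (V_DD − V_GS)/R = (7.18 − 1.73) / 1.93 = 2.83 mA.

I_D = 2.83 mA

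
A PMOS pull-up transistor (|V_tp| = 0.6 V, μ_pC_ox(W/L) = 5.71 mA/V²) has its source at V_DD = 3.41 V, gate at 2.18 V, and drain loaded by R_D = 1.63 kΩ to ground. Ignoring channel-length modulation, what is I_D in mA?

I_D = 1.13 mA

V_SG = V_DD − V_G = 3.41 − 2.18 = 1.23 V, so V_ov = 1.23 − 0.6 = 0.63 V.
Assume saturation: I_D = ½ k_p V_ov² = 0.5 × 5.71 × 0.63² = 1.13 mA, giving V_SD = V_DD − I_D R_D = 3.41 − 1.13 × 1.63 = 1.56 V.
V_SD = 1.56 V ≥ V_ov = 0.63 V, confirming saturation.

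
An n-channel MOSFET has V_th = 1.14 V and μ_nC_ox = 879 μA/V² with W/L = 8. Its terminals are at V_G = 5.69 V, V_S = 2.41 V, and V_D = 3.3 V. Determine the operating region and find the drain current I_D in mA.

Triode; I_D = 10.6 mA

V_GS = V_G − V_S = 5.69 − 2.41 = 3.28 V; V_DS = V_D − V_S = 3.3 − 2.41 = 0.89 V.
k_n = μ_nC_ox · (W/L) = 7.032 mA/V².
V_ov = V_GS − V_th = 3.28 − 1.14 = 2.14 V.
Since V_DS = 0.89 V < V_ov = 2.14 V, the device is in the triode region.
I_D = k_n [V_ov · V_DS − ½ V_DS²] = 7.032 × [2.14 × 0.89 − 0.5 × 0.89²] = 10.6 mA.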